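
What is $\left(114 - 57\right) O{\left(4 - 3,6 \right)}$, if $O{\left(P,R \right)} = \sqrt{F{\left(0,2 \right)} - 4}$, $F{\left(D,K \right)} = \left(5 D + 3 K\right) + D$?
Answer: $57 \sqrt{2} \approx 80.61$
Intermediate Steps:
$F{\left(D,K \right)} = 3 K + 6 D$ ($F{\left(D,K \right)} = \left(3 K + 5 D\right) + D = 3 K + 6 D$)
$O{\left(P,R \right)} = \sqrt{2}$ ($O{\left(P,R \right)} = \sqrt{\left(3 \cdot 2 + 6 \cdot 0\right) - 4} = \sqrt{\left(6 + 0\right) - 4} = \sqrt{6 - 4} = \sqrt{2}$)
$\left(114 - 57\right) O{\left(4 - 3,6 \right)} = \left(114 - 57\right) \sqrt{2} = 57 \sqrt{2}$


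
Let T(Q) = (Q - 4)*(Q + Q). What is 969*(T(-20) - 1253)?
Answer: -283917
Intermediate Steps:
T(Q) = 2*Q*(-4 + Q) (T(Q) = (-4 + Q)*(2*Q) = 2*Q*(-4 + Q))
969*(T(-20) - 1253) = 969*(2*(-20)*(-4 - 20) - 1253) = 969*(2*(-20)*(-24) - 1253) = 969*(960 - 1253) = 969*(-293) = -283917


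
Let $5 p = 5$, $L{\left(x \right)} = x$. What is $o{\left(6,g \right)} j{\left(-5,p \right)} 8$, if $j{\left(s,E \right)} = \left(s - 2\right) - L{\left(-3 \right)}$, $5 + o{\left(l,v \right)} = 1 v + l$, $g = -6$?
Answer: $160$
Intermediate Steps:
$p = 1$ ($p = \frac{1}{5} \cdot 5 = 1$)
$o{\left(l,v \right)} = -5 + l + v$ ($o{\left(l,v \right)} = -5 + \left(1 v + l\right) = -5 + \left(v + l\right) = -5 + \left(l + v\right) = -5 + l + v$)
$j{\left(s,E \right)} = 1 + s$ ($j{\left(s,E \right)} = \left(s - 2\right) - -3 = \left(-2 + s\right) + 3 = 1 + s$)
$o{\left(6,g \right)} j{\left(-5,p \right)} 8 = \left(-5 + 6 - 6\right) \left(1 - 5\right) 8 = \left(-5\right) \left(-4\right) 8 = 20 \cdot 8 = 160$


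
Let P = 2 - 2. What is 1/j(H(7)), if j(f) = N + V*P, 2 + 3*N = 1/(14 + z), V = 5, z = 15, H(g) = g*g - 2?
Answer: -29/19 ≈ -1.5263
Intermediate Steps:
H(g) = -2 + g² (H(g) = g² - 2 = -2 + g²)
N = -19/29 (N = -⅔ + 1/(3*(14 + 15)) = -⅔ + (⅓)/29 = -⅔ + (⅓)*(1/29) = -⅔ + 1/87 = -19/29 ≈ -0.65517)
P = 0
j(f) = -19/29 (j(f) = -19/29 + 5*0 = -19/29 + 0 = -19/29)
1/j(H(7)) = 1/(-19/29) = -29/19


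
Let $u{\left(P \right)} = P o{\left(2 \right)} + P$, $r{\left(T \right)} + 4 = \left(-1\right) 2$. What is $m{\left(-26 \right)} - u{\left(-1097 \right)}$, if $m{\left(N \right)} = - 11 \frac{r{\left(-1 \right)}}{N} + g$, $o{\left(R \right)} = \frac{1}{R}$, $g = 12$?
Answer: $\frac{43029}{26} \approx 1655.0$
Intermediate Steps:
$r{\left(T \right)} = -6$ ($r{\left(T \right)} = -4 - 2 = -6$)
$u{\left(P \right)} = \frac{3 P}{2}$ ($u{\left(P \right)} = \frac{P}{2} + P = \frac{3 P}{2}$)
$m{\left(N \right)} = 12 + \frac{66}{N}$ ($m{\left(N \right)} = - 11 \left(- \frac{6}{N}\right) + 12 = \frac{66}{N} + 12 = 12 + \frac{66}{N}$)
$m{\left(-26 \right)} - u{\left(-1097 \right)} = \left(12 + \frac{66}{-26}\right) - \frac{3}{2} \left(-1097\right) = \left(12 + 66 \left(- \frac{1}{26}\right)\right) - - \frac{3291}{2} = \left(12 - \frac{33}{13}\right) + \frac{3291}{2} = \frac{123}{13} + \frac{3291}{2} = \frac{43029}{26}$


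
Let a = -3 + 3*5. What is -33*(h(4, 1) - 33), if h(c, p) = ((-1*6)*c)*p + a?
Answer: 1485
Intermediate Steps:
a = 12 (a = -3 + 15 = 12)
h(c, p) = 12 - 6*c*p (h(c, p) = ((-1*6)*c)*p + 12 = (-6*c)*p + 12 = -6*c*p + 12 = 12 - 6*c*p)
-33*(h(4, 1) - 33) = -33*((12 - 6*4*1) - 33) = -33*((12 - 24) - 33) = -33*(-12 - 33) = -33*(-45) = 1485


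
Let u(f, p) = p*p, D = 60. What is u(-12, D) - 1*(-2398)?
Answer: 5998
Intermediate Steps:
u(f, p) = p²
u(-12, D) - 1*(-2398) = 60² - 1*(-2398) = 3600 + 2398 = 5998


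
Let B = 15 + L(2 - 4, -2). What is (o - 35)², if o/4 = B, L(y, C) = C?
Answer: 289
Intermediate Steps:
B = 13 (B = 15 - 2 = 13)
o = 52 (o = 4*13 = 52)
(o - 35)² = (52 - 35)² = 17² = 289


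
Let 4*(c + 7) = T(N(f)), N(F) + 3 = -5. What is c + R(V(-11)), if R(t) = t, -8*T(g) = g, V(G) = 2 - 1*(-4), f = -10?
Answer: -¾ ≈ -0.75000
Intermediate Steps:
N(F) = -8 (N(F) = -3 - 5 = -8)
V(G) = 6 (V(G) = 2 + 4 = 6)
T(g) = -g/8
c = -27/4 (c = -7 + (-⅛*(-8))/4 = -7 + (¼)*1 = -7 + ¼ = -27/4 ≈ -6.7500)
c + R(V(-11)) = -27/4 + 6 = -¾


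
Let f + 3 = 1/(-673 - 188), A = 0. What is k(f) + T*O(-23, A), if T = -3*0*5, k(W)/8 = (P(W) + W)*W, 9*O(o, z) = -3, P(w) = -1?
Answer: 71215040/741321 ≈ 96.065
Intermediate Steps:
O(o, z) = -⅓ (O(o, z) = (⅑)*(-3) = -⅓)
f = -2584/861 (f = -3 + 1/(-673 - 188) = -3 + 1/(-861) = -3 - 1/861 = -2584/861 ≈ -3.0012)
k(W) = 8*W*(-1 + W) (k(W) = 8*((-1 + W)*W) = 8*(W*(-1 + W)) = 8*W*(-1 + W))
T = 0 (T = 0*5 = 0)
k(f) + T*O(-23, A) = 8*(-2584/861)*(-1 - 2584/861) + 0*(-⅓) = 8*(-2584/861)*(-3445/861) + 0 = 71215040/741321 + 0 = 71215040/741321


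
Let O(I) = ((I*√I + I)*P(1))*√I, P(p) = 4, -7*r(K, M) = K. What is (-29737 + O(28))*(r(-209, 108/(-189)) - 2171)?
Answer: 398695788/7 - 479616*√7 ≈ 5.5688e+7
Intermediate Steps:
r(K, M) = -K/7
O(I) = √I*(4*I + 4*I^(3/2)) (O(I) = ((I*√I + I)*4)*√I = ((I^(3/2) + I)*4)*√I = ((I + I^(3/2))*4)*√I = (4*I + 4*I^(3/2))*√I = √I*(4*I + 4*I^(3/2)))
(-29737 + O(28))*(r(-209, 108/(-189)) - 2171) = (-29737 + (4*28² + 4*28^(3/2)))*(-⅐*(-209) - 2171) = (-29737 + (4*784 + 4*(56*√7)))*(209/7 - 2171) = (-29737 + (3136 + 224*√7))*(-14988/7) = (-26601 + 224*√7)*(-14988/7) = 398695788/7 - 479616*√7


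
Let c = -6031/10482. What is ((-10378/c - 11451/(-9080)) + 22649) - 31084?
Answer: 525898316861/54761480 ≈ 9603.4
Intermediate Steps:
c = -6031/10482 (c = -6031*1/10482 = -6031/10482 ≈ -0.57537)
((-10378/c - 11451/(-9080)) + 22649) - 31084 = ((-10378/(-6031/10482) - 11451/(-9080)) + 22649) - 31084 = ((-10378*(-10482/6031) - 11451*(-1/9080)) + 22649) - 31084 = ((108782196/6031 + 11451/9080) + 22649) - 31084 = (987811400661/54761480 + 22649) - 31084 = 2228104161181/54761480 - 31084 = 525898316861/54761480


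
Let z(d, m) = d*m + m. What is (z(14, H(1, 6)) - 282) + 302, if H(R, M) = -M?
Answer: -70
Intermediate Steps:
z(d, m) = m + d*m
(z(14, H(1, 6)) - 282) + 302 = ((-1*6)*(1 + 14) - 282) + 302 = (-6*15 - 282) + 302 = (-90 - 282) + 302 = -372 + 302 = -70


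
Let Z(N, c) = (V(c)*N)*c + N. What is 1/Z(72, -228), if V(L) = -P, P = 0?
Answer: 1/72 ≈ 0.013889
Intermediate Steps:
V(L) = 0 (V(L) = -1*0 = 0)
Z(N, c) = N (Z(N, c) = (0*N)*c + N = 0*c + N = 0 + N = N)
1/Z(72, -228) = 1/72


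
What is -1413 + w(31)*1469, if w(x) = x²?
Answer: 1410296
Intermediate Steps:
-1413 + w(31)*1469 = -1413 + 31²*1469 = -1413 + 961*1469 = -1413 + 1411709 = 1410296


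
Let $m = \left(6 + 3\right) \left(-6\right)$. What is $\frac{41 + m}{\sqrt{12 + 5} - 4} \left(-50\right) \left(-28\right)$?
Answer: $-72800 - 18200 \sqrt{17} \approx -1.4784 \cdot 10^{5}$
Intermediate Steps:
$m = -54$ ($m = 9 \left(-6\right) = -54$)
$\frac{41 + m}{\sqrt{12 + 5} - 4} \left(-50\right) \left(-28\right) = \frac{41 - 54}{\sqrt{12 + 5} - 4} \left(-50\right) \left(-28\right) = - \frac{13}{\sqrt{17} - 4} \left(-50\right) \left(-28\right) = - \frac{13}{-4 + \sqrt{17}} \left(-50\right) \left(-28\right) = \frac{650}{-4 + \sqrt{17}} \left(-28\right) = - \frac{18200}{-4 + \sqrt{17}}$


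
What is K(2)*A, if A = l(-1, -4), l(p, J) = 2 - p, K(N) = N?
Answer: 6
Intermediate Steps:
A = 3 (A = 2 - 1*(-1) = 2 + 1 = 3)
K(2)*A = 2*3 = 6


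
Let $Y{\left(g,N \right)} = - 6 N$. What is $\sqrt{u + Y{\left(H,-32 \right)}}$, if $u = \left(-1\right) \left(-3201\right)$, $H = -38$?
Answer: $3 \sqrt{377} \approx 58.249$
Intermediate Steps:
$u = 3201$
$\sqrt{u + Y{\left(H,-32 \right)}} = \sqrt{3201 - -192} = \sqrt{3201 + 192} = \sqrt{3393} = 3 \sqrt{377}$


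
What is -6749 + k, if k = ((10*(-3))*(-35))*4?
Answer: -2549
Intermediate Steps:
k = 4200 (k = -30*(-35)*4 = 1050*4 = 4200)
-6749 + k = -6749 + 4200 = -2549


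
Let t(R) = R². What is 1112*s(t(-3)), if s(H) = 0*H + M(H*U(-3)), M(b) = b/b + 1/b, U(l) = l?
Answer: 28912/27 ≈ 1070.8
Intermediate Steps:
M(b) = 1 + 1/b
s(H) = -(1 - 3*H)/(3*H) (s(H) = 0*H + (1 + H*(-3))/((H*(-3))) = 0 + (1 - 3*H)/((-3*H)) = 0 + (-1/(3*H))*(1 - 3*H) = 0 - (1 - 3*H)/(3*H) = -(1 - 3*H)/(3*H))
1112*s(t(-3)) = 1112*((-⅓ + (-3)²)/((-3)²)) = 1112*((-⅓ + 9)/9) = 1112*((⅑)*(26/3)) = 1112*(26/27) = 28912/27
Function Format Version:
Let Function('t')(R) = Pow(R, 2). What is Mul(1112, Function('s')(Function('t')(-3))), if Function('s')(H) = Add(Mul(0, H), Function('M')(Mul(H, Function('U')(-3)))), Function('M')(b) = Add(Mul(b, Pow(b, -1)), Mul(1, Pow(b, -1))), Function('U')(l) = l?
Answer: Rational(28912, 27) ≈ 1070.8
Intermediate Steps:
Function('M')(b) = Add(1, Pow(b, -1))
Function('s')(H) = Mul(Rational(-1, 3), Pow(H, -1), Add(1, Mul(-3, H))) (Function('s')(H) = Add(Mul(0, H), Mul(Pow(Mul(H, -3), -1), Add(1, Mul(H, -3)))) = Add(0, Mul(Pow(Mul(-3, H), -1), Add(1, Mul(-3, H)))) = Add(0, Mul(Mul(Rational(-1, 3), Pow(H, -1)), Add(1, Mul(-3, H)))) = Add(0, Mul(Rational(-1, 3), Pow(H, -1), Add(1, Mul(-3, H)))) = Mul(Rational(-1, 3), Pow(H, -1), Add(1, Mul(-3, H))))
Mul(1112, Function('s')(Function('t')(-3))) = Mul(1112, Mul(Pow(Pow(-3, 2), -1), Add(Rational(-1, 3), Pow(-3, 2)))) = Mul(1112, Mul(Pow(9, -1), Add(Rational(-1, 3), 9))) = Mul(1112, Mul(Rational(1, 9), Rational(26, 3))) = Mul(1112, Rational(26, 27)) = Rational(28912, 27)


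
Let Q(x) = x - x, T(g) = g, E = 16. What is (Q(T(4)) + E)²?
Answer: 256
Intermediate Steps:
Q(x) = 0
(Q(T(4)) + E)² = (0 + 16)² = 16² = 256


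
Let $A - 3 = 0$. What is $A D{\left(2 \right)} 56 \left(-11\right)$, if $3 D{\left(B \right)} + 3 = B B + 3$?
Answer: $-2464$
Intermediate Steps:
$A = 3$ ($A = 3 + 0 = 3$)
$D{\left(B \right)} = \frac{B^{2}}{3}$ ($D{\left(B \right)} = -1 + \frac{B B + 3}{3} = -1 + \frac{B^{2} + 3}{3} = -1 + \frac{3 + B^{2}}{3} = -1 + \left(1 + \frac{B^{2}}{3}\right) = \frac{B^{2}}{3}$)
$A D{\left(2 \right)} 56 \left(-11\right) = 3 \frac{2^{2}}{3} \cdot 56 \left(-11\right) = 3 \cdot \frac{1}{3} \cdot 4 \cdot 56 \left(-11\right) = 3 \cdot \frac{4}{3} \cdot 56 \left(-11\right) = 4 \cdot 56 \left(-11\right) = 224 \left(-11\right) = -2464$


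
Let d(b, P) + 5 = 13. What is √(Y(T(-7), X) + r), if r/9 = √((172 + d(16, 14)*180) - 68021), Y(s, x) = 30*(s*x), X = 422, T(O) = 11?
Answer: √(139260 + 9*I*√66409) ≈ 373.19 + 3.107*I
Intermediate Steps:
d(b, P) = 8 (d(b, P) = -5 + 13 = 8)
Y(s, x) = 30*s*x
r = 9*I*√66409 (r = 9*√((172 + 8*180) - 68021) = 9*√((172 + 1440) - 68021) = 9*√(1612 - 68021) = 9*√(-66409) = 9*(I*√66409) = 9*I*√66409 ≈ 2319.3*I)
√(Y(T(-7), X) + r) = √(30*11*422 + 9*I*√66409) = √(139260 + 9*I*√66409)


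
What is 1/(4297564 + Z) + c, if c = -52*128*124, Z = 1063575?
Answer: -4424783906815/5361139 ≈ -8.2534e+5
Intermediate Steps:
c = -825344 (c = -6656*124 = -825344)
1/(4297564 + Z) + c = 1/(4297564 + 1063575) - 825344 = 1/5361139 - 825344 = -4424783906815/5361139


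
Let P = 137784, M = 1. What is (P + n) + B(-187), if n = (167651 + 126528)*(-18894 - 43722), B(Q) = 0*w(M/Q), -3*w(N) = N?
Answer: -18420174480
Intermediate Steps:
w(N) = -N/3
B(Q) = 0 (B(Q) = 0*(-1/(3*Q)) = 0)
n = -18420312264 (n = 294179*(-62616) = -18420312264)
(P + n) + B(-187) = (137784 - 18420312264) + 0 = -18420174480 + 0 = -18420174480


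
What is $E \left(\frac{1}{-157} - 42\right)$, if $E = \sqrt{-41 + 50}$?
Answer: $- \frac{19785}{157} \approx -126.02$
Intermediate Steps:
$E = 3$ ($E = \sqrt{9} = 3$)
$E \left(\frac{1}{-157} - 42\right) = 3 \left(\frac{1}{-157} - 42\right) = 3 \left(- \frac{1}{157} - 42\right) = 3 \left(- \frac{6595}{157}\right) = - \frac{19785}{157}$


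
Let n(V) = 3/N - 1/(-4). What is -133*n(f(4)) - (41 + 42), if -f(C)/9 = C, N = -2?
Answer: 333/4 ≈ 83.250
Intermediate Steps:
f(C) = -9*C
n(V) = -5/4 (n(V) = 3/(-2) - 1/(-4) = 3*(-½) - 1*(-¼) = -3/2 + ¼ = -5/4)
-133*n(f(4)) - (41 + 42) = -133*(-5/4) - (41 + 42) = 665/4 - 1*83 = 665/4 - 83 = 333/4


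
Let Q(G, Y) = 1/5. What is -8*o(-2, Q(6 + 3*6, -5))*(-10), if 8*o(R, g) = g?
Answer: 2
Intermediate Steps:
Q(G, Y) = ⅕
o(R, g) = g/8
-8*o(-2, Q(6 + 3*6, -5))*(-10) = -1/5*(-10) = -8*1/40*(-10) = -⅕*(-10) = 2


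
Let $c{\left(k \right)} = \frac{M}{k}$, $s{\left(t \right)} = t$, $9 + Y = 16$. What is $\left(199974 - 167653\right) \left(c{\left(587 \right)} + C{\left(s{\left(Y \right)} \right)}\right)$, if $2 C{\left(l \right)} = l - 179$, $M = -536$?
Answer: $- \frac{1648952778}{587} \approx -2.8091 \cdot 10^{6}$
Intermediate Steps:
$Y = 7$ ($Y = -9 + 16 = 7$)
$c{\left(k \right)} = - \frac{536}{k}$
$C{\left(l \right)} = - \frac{179}{2} + \frac{l}{2}$ ($C{\left(l \right)} = \frac{l - 179}{2} = \frac{-179 + l}{2} = - \frac{179}{2} + \frac{l}{2}$)
$\left(199974 - 167653\right) \left(c{\left(587 \right)} + C{\left(s{\left(Y \right)} \right)}\right) = \left(199974 - 167653\right) \left(- \frac{536}{587} + \left(- \frac{179}{2} + \frac{1}{2} \cdot 7\right)\right) = 32321 \left(\left(-536\right) \frac{1}{587} + \left(- \frac{179}{2} + \frac{7}{2}\right)\right) = 32321 \left(- \frac{536}{587} - 86\right) = 32321 \left(- \frac{51018}{587}\right) = - \frac{1648952778}{587}$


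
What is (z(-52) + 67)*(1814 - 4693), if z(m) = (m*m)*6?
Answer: -46901789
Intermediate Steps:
z(m) = 6*m² (z(m) = m²*6 = 6*m²)
(z(-52) + 67)*(1814 - 4693) = (6*(-52)² + 67)*(1814 - 4693) = (6*2704 + 67)*(-2879) = (16224 + 67)*(-2879) = 16291*(-2879) = -46901789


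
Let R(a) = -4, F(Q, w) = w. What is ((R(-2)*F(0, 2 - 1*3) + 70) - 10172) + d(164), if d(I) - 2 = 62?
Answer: -10034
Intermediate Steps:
d(I) = 64 (d(I) = 2 + 62 = 64)
((R(-2)*F(0, 2 - 1*3) + 70) - 10172) + d(164) = ((-4*(2 - 1*3) + 70) - 10172) + 64 = ((-4*(2 - 3) + 70) - 10172) + 64 = ((-4*(-1) + 70) - 10172) + 64 = ((4 + 70) - 10172) + 64 = (74 - 10172) + 64 = -10098 + 64 = -10034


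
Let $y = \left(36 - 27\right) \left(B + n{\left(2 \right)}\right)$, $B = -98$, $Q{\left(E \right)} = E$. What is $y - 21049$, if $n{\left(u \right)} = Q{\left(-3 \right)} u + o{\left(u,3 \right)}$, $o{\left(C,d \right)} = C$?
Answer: $-21967$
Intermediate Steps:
$n{\left(u \right)} = - 2 u$ ($n{\left(u \right)} = - 3 u + u = - 2 u$)
$y = -918$ ($y = \left(36 - 27\right) \left(-98 - 4\right) = 9 \left(-102\right) = -918$)
$y - 21049 = -918 - 21049 = -21967$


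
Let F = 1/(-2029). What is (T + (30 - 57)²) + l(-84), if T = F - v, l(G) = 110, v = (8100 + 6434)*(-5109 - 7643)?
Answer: 376051627802/2029 ≈ 1.8534e+8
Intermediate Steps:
F = -1/2029 ≈ -0.00049285
v = -185337568 (v = 14534*(-12752) = -185337568)
T = 376049925471/2029 (T = -1/2029 - 1*(-185337568) = -1/2029 + 185337568 = 376049925471/2029 ≈ 1.8534e+8)
(T + (30 - 57)²) + l(-84) = (376049925471/2029 + (30 - 57)²) + 110 = (376049925471/2029 + (-27)²) + 110 = (376049925471/2029 + 729) + 110 = 376051404612/2029 + 110 = 376051627802/2029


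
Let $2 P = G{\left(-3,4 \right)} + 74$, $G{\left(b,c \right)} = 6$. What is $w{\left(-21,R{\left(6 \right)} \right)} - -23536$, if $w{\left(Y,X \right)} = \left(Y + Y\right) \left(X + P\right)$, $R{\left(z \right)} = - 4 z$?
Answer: $22864$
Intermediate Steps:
$P = 40$ ($P = \frac{6 + 74}{2} = \frac{1}{2} \cdot 80 = 40$)
$w{\left(Y,X \right)} = 2 Y \left(40 + X\right)$ ($w{\left(Y,X \right)} = \left(Y + Y\right) \left(X + 40\right) = 2 Y \left(40 + X\right)$)
$w{\left(-21,R{\left(6 \right)} \right)} - -23536 = 2 \left(-21\right) \left(40 - 24\right) - -23536 = 2 \left(-21\right) \left(40 - 24\right) + 23536 = 2 \left(-21\right) 16 + 23536 = -672 + 23536 = 22864$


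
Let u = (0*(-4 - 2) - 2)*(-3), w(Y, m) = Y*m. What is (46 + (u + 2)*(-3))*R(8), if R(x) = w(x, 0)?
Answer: 0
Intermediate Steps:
R(x) = 0 (R(x) = x*0 = 0)
u = 6 (u = (0*(-6) - 2)*(-3) = (0 - 2)*(-3) = -2*(-3) = 6)
(46 + (u + 2)*(-3))*R(8) = (46 + (6 + 2)*(-3))*0 = (46 + 8*(-3))*0 = (46 - 24)*0 = 22*0 = 0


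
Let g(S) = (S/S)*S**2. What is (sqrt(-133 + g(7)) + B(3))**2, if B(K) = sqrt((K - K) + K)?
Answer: -81 + 12*I*sqrt(7) ≈ -81.0 + 31.749*I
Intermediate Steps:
g(S) = S**2 (g(S) = 1*S**2 = S**2)
B(K) = sqrt(K) (B(K) = sqrt(0 + K) = sqrt(K))
(sqrt(-133 + g(7)) + B(3))**2 = (sqrt(-133 + 7**2) + sqrt(3))**2 = (sqrt(-133 + 49) + sqrt(3))**2 = (sqrt(-84) + sqrt(3))**2 = (2*I*sqrt(21) + sqrt(3))**2 = (sqrt(3) + 2*I*sqrt(21))**2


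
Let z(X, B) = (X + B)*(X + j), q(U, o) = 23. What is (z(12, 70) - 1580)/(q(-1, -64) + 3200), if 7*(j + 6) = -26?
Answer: -9748/22561 ≈ -0.43207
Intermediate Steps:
j = -68/7 (j = -6 + (1/7)*(-26) = -6 - 26/7 = -68/7 ≈ -9.7143)
z(X, B) = (-68/7 + X)*(B + X) (z(X, B) = (X + B)*(X - 68/7) = (B + X)*(-68/7 + X) = (-68/7 + X)*(B + X))
(z(12, 70) - 1580)/(q(-1, -64) + 3200) = ((12**2 - 68/7*70 - 68/7*12 + 70*12) - 1580)/(23 + 3200) = ((144 - 680 - 816/7 + 840) - 1580)/3223 = (1312/7 - 1580)*(1/3223) = -9748/7*1/3223 = -9748/22561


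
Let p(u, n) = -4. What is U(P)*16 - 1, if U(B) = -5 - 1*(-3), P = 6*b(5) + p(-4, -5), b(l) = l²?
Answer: -33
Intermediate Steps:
P = 146 (P = 6*5² - 4 = 6*25 - 4 = 150 - 4 = 146)
U(B) = -2 (U(B) = -5 + 3 = -2)
U(P)*16 - 1 = -2*16 - 1 = -32 - 1 = -33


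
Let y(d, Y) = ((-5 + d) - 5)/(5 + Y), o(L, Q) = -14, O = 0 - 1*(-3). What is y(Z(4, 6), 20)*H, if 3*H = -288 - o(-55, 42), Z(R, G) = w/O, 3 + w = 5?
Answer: 7672/225 ≈ 34.098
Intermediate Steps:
w = 2 (w = -3 + 5 = 2)
O = 3 (O = 0 + 3 = 3)
Z(R, G) = 2/3
y(d, Y) = (-10 + d)/(5 + Y)
H = -274/3 (H = (-288 - 1*(-14))/3 = (-288 + 14)/3 = (1/3)*(-274) = -274/3 ≈ -91.333)
y(Z(4, 6), 20)*H = ((-10 + 2/3)/(5 + 20))*(-274/3) = (-28/3/25)*(-274/3) = ((1/25)*(-28/3))*(-274/3) = -28/75*(-274/3) = 7672/225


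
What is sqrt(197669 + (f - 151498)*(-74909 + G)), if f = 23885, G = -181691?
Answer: sqrt(32745693469) ≈ 1.8096e+5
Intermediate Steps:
sqrt(197669 + (f - 151498)*(-74909 + G)) = sqrt(197669 + (23885 - 151498)*(-74909 - 181691)) = sqrt(197669 - 127613*(-256600)) = sqrt(197669 + 32745495800) = sqrt(32745693469)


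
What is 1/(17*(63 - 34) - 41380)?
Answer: -1/40887 ≈ -2.4458e-5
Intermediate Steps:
1/(17*(63 - 34) - 41380) = 1/(17*29 - 41380) = 1/(493 - 41380) = 1/(-40887) = -1/40887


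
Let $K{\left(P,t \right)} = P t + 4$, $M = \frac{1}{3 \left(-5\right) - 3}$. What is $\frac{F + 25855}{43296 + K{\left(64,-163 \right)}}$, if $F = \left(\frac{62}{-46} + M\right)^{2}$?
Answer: $\frac{4431781141}{5633443728} \approx 0.78669$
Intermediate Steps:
$M = - \frac{1}{18}$ ($M = \frac{1}{-15 - 3} = \frac{1}{-18} = - \frac{1}{18} \approx -0.055556$)
$F = \frac{337561}{171396}$ ($F = \left(\frac{62}{-46} - \frac{1}{18}\right)^{2} = \left(62 \left(- \frac{1}{46}\right) - \frac{1}{18}\right)^{2} = \left(- \frac{31}{23} - \frac{1}{18}\right)^{2} = \left(- \frac{581}{414}\right)^{2} = \frac{337561}{171396} \approx 1.9695$)
$K{\left(P,t \right)} = 4 + P t$
$\frac{F + 25855}{43296 + K{\left(64,-163 \right)}} = \frac{\frac{337561}{171396} + 25855}{43296 + \left(4 + 64 \left(-163\right)\right)} = \frac{4431781141}{171396 \left(43296 + \left(4 - 10432\right)\right)} = \frac{4431781141}{171396 \left(43296 - 10428\right)} = \frac{4431781141}{171396 \cdot 32868} = \frac{4431781141}{171396} \cdot \frac{1}{32868} = \frac{4431781141}{5633443728}$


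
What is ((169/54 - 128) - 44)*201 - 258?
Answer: -615617/18 ≈ -34201.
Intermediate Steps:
((169/54 - 128) - 44)*201 - 258 = (-6743/54 - 44)*201 - 258 = -9119/54*201 - 258 = -610973/18 - 258 = -615617/18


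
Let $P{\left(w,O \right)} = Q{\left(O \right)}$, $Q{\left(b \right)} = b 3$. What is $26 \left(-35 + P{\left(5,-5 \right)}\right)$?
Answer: $-1300$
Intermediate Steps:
$Q{\left(b \right)} = 3 b$
$P{\left(w,O \right)} = 3 O$
$26 \left(-35 + P{\left(5,-5 \right)}\right) = 26 \left(-35 + 3 \left(-5\right)\right) = 26 \left(-35 - 15\right) = 26 \left(-50\right) = -1300$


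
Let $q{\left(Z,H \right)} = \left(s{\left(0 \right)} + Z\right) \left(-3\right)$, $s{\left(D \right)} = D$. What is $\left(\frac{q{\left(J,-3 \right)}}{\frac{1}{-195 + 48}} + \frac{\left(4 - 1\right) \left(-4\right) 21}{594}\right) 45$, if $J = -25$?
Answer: $- \frac{5457585}{11} \approx -4.9614 \cdot 10^{5}$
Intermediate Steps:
$q{\left(Z,H \right)} = - 3 Z$ ($q{\left(Z,H \right)} = \left(0 + Z\right) \left(-3\right) = Z \left(-3\right) = - 3 Z$)
$\left(\frac{q{\left(J,-3 \right)}}{\frac{1}{-195 + 48}} + \frac{\left(4 - 1\right) \left(-4\right) 21}{594}\right) 45 = \left(\frac{\left(-3\right) \left(-25\right)}{\frac{1}{-195 + 48}} + \frac{\left(4 - 1\right) \left(-4\right) 21}{594}\right) 45 = \left(\frac{75}{\frac{1}{-147}} + 3 \left(-4\right) 21 \cdot \frac{1}{594}\right) 45 = \left(\frac{75}{- \frac{1}{147}} + \left(-12\right) 21 \cdot \frac{1}{594}\right) 45 = \left(75 \left(-147\right) - \frac{14}{33}\right) 45 = \left(-11025 - \frac{14}{33}\right) 45 = \left(- \frac{363839}{33}\right) 45 = - \frac{5457585}{11}$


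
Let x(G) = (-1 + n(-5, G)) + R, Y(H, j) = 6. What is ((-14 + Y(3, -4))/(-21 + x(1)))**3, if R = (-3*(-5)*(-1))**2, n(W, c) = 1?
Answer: -8/132651 ≈ -6.0309e-5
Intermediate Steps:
R = 225 (R = (15*(-1))**2 = (-15)**2 = 225)
x(G) = 225 (x(G) = (-1 + 1) + 225 = 0 + 225 = 225)
((-14 + Y(3, -4))/(-21 + x(1)))**3 = ((-14 + 6)/(-21 + 225))**3 = (-8/204)**3 = (-8*1/204)**3 = (-2/51)**3 = -8/132651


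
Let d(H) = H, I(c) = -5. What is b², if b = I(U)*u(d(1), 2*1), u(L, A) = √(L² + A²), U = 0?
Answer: 125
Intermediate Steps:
u(L, A) = √(A² + L²)
b = -5*√5 (b = -5*√((2*1)² + 1²) = -5*√(2² + 1) = -5*√(4 + 1) = -5*√5 ≈ -11.180)
b² = (-5*√5)² = 125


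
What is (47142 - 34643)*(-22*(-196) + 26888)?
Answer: 389968800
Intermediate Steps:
(47142 - 34643)*(-22*(-196) + 26888) = 12499*(4312 + 26888) = 12499*31200 = 389968800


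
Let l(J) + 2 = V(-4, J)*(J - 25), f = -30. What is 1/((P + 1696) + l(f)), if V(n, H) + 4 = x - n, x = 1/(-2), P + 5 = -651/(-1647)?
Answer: 1098/1885151 ≈ 0.00058245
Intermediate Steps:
P = -2528/549 (P = -5 - 651/(-1647) = -5 - 651*(-1/1647) = -5 + 217/549 = -2528/549 ≈ -4.6047)
x = -1/2 ≈ -0.50000
V(n, H) = -9/2 - n (V(n, H) = -4 + (-1/2 - n) = -9/2 - n)
l(J) = 21/2 - J/2 (l(J) = -2 + (-9/2 - 1*(-4))*(J - 25) = -2 + (-9/2 + 4)*(-25 + J) = -2 - (-25 + J)/2 = -2 + (25/2 - J/2) = 21/2 - J/2)
1/((P + 1696) + l(f)) = 1/((-2528/549 + 1696) + (21/2 - 1/2*(-30))) = 1/(928576/549 + (21/2 + 15)) = 1/(928576/549 + 51/2) = 1/(1885151/1098) = 1098/1885151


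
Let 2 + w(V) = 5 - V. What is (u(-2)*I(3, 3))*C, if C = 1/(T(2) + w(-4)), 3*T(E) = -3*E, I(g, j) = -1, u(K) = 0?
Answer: 0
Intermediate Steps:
w(V) = 3 - V (w(V) = -2 + (5 - V) = 3 - V)
T(E) = -E (T(E) = (-3*E)/3 = -E)
C = ⅕ (C = 1/(-1*2 + (3 - 1*(-4))) = 1/(-2 + (3 + 4)) = 1/(-2 + 7) = 1/5 = ⅕ ≈ 0.20000)
(u(-2)*I(3, 3))*C = (0*(-1))*(⅕) = 0*(⅕) = 0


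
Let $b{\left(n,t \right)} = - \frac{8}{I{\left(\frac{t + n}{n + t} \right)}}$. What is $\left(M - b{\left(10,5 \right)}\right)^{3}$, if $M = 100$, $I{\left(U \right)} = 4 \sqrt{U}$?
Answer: $1061208$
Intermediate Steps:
$b{\left(n,t \right)} = -2$ ($b{\left(n,t \right)} = - \frac{8}{4 \sqrt{\frac{t + n}{n + t}}} = - \frac{8}{4 \sqrt{\frac{n + t}{n + t}}} = - \frac{8}{4 \sqrt{1}} = - \frac{8}{4 \cdot 1} = - \frac{8}{4} = \left(-8\right) \frac{1}{4} = -2$)
$\left(M - b{\left(10,5 \right)}\right)^{3} = \left(100 - -2\right)^{3} = \left(100 + 2\right)^{3} = 102^{3} = 1061208$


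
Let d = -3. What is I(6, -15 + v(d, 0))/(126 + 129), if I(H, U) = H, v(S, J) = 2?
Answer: 2/85 ≈ 0.023529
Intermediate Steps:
I(6, -15 + v(d, 0))/(126 + 129) = 6/(126 + 129) = 6/255 = 6*(1/255) = 2/85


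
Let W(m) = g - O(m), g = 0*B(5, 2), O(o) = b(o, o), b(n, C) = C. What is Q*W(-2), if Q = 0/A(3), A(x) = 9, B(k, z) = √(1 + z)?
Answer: 0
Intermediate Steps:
O(o) = o
g = 0 (g = 0*√(1 + 2) = 0*√3 = 0)
W(m) = -m (W(m) = 0 - m = -m)
Q = 0 (Q = 0/9 = 0*(⅑) = 0)
Q*W(-2) = 0*(-1*(-2)) = 0*2 = 0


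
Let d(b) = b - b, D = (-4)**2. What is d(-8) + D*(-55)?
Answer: -880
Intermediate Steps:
D = 16
d(b) = 0
d(-8) + D*(-55) = 0 + 16*(-55) = 0 - 880 = -880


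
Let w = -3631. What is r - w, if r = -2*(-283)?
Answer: 4197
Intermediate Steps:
r = 566
r - w = 566 - 1*(-3631) = 566 + 3631 = 4197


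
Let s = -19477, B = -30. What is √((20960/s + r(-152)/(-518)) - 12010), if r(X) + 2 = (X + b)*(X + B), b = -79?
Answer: I*√307716096990399230/5044543 ≈ 109.96*I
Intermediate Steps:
r(X) = -2 + (-79 + X)*(-30 + X) (r(X) = -2 + (X - 79)*(X - 30) = -2 + (-79 + X)*(-30 + X))
√((20960/s + r(-152)/(-518)) - 12010) = √((20960/(-19477) + (2368 + (-152)² - 109*(-152))/(-518)) - 12010) = √((20960*(-1/19477) + (2368 + 23104 + 16568)*(-1/518)) - 12010) = √((-20960/19477 + 42040*(-1/518)) - 12010) = √((-20960/19477 - 21020/259) - 12010) = √(-414835180/5044543 - 12010) = √(-60999796610/5044543) = I*√307716096990399230/5044543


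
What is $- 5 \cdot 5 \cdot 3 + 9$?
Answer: $-66$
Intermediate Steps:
$- 5 \cdot 5 \cdot 3 + 9 = \left(-5\right) 15 + 9 = -75 + 9 = -66$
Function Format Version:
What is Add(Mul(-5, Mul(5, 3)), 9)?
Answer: -66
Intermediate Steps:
Add(Mul(-5, Mul(5, 3)), 9) = Add(Mul(-5, 15), 9) = Add(-75, 9) = -66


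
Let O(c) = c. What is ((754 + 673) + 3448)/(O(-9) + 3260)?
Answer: 4875/3251 ≈ 1.4995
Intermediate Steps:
((754 + 673) + 3448)/(O(-9) + 3260) = ((754 + 673) + 3448)/(-9 + 3260) = (1427 + 3448)/3251 = 4875*(1/3251) = 4875/3251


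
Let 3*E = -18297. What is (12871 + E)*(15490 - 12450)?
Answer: 20586880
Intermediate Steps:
E = -6099 (E = (1/3)*(-18297) = -6099)
(12871 + E)*(15490 - 12450) = (12871 - 6099)*(15490 - 12450) = 6772*3040 = 20586880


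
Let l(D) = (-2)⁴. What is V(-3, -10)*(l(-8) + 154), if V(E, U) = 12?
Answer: 2040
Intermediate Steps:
l(D) = 16
V(-3, -10)*(l(-8) + 154) = 12*(16 + 154) = 12*170 = 2040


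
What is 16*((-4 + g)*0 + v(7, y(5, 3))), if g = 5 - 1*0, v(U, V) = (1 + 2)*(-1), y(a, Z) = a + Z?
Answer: -48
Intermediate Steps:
y(a, Z) = Z + a
v(U, V) = -3 (v(U, V) = 3*(-1) = -3)
g = 5 (g = 5 + 0 = 5)
16*((-4 + g)*0 + v(7, y(5, 3))) = 16*((-4 + 5)*0 - 3) = 16*(1*0 - 3) = 16*(0 - 3) = 16*(-3) = -48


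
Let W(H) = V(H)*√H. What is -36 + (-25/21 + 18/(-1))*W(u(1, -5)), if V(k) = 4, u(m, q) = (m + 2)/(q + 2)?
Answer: -36 - 1612*I/21 ≈ -36.0 - 76.762*I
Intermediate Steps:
u(m, q) = (2 + m)/(2 + q)
W(H) = 4*√H
-36 + (-25/21 + 18/(-1))*W(u(1, -5)) = -36 + (-25/21 + 18/(-1))*(4*√((2 + 1)/(2 - 5))) = -36 + (-25*1/21 + 18*(-1))*(4*√(3/(-3))) = -36 + (-25/21 - 18)*(4*√(-⅓*3)) = -36 - 1612*√(-1)/21 = -36 - 1612*I/21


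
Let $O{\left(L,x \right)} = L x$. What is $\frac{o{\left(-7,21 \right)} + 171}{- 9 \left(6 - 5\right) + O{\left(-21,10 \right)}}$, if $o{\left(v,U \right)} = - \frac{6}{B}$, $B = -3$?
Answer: $- \frac{173}{219} \approx -0.78995$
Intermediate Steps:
$o{\left(v,U \right)} = 2$ ($o{\left(v,U \right)} = - \frac{6}{-3} = \left(-6\right) \left(- \frac{1}{3}\right) = 2$)
$\frac{o{\left(-7,21 \right)} + 171}{- 9 \left(6 - 5\right) + O{\left(-21,10 \right)}} = \frac{2 + 171}{- 9 \left(6 - 5\right) - 210} = \frac{173}{\left(-9\right) 1 - 210} = \frac{173}{-9 - 210} = \frac{173}{-219} = 173 \left(- \frac{1}{219}\right) = - \frac{173}{219}$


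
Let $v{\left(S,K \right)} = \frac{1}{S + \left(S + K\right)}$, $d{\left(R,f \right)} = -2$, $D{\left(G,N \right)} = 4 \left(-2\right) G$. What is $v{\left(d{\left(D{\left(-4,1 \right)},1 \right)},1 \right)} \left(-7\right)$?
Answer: $\frac{7}{3} \approx 2.3333$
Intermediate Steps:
$D{\left(G,N \right)} = - 8 G$
$v{\left(S,K \right)} = \frac{1}{K + 2 S}$ ($v{\left(S,K \right)} = \frac{1}{S + \left(K + S\right)} = \frac{1}{K + 2 S}$)
$v{\left(d{\left(D{\left(-4,1 \right)},1 \right)},1 \right)} \left(-7\right) = \frac{1}{1 + 2 \left(-2\right)} \left(-7\right) = \frac{1}{1 - 4} \left(-7\right) = \frac{1}{-3} \left(-7\right) = \left(- \frac{1}{3}\right) \left(-7\right) = \frac{7}{3}$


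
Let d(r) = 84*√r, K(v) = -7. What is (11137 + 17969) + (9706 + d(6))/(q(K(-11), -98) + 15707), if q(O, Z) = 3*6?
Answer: 457701556/15725 + 84*√6/15725 ≈ 29107.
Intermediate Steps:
q(O, Z) = 18
(11137 + 17969) + (9706 + d(6))/(q(K(-11), -98) + 15707) = (11137 + 17969) + (9706 + 84*√6)/(18 + 15707) = 29106 + (9706 + 84*√6)/15725 = 29106 + (9706 + 84*√6)*(1/15725) = 29106 + (9706/15725 + 84*√6/15725) = 457701556/15725 + 84*√6/15725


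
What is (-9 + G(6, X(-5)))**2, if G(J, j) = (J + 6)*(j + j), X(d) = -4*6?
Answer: 342225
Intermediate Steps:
X(d) = -24
G(J, j) = 2*j*(6 + J) (G(J, j) = (6 + J)*(2*j) = 2*j*(6 + J))
(-9 + G(6, X(-5)))**2 = (-9 + 2*(-24)*(6 + 6))**2 = (-9 + 2*(-24)*12)**2 = (-9 - 576)**2 = (-585)**2 = 342225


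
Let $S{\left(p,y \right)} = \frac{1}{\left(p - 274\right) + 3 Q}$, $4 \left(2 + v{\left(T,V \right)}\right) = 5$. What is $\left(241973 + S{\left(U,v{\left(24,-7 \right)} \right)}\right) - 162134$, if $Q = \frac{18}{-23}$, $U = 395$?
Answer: $\frac{217880654}{2729} \approx 79839.0$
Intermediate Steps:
$v{\left(T,V \right)} = - \frac{3}{4}$ ($v{\left(T,V \right)} = -2 + \frac{1}{4} \cdot 5 = -2 + \frac{5}{4} = - \frac{3}{4}$)
$Q = - \frac{18}{23}$ ($Q = 18 \left(- \frac{1}{23}\right) = - \frac{18}{23} \approx -0.78261$)
$S{\left(p,y \right)} = \frac{1}{- \frac{6356}{23} + p}$ ($S{\left(p,y \right)} = \frac{1}{\left(p - 274\right) + 3 \left(- \frac{18}{23}\right)} = \frac{1}{\left(-274 + p\right) - \frac{54}{23}} = \frac{1}{- \frac{6356}{23} + p}$)
$\left(241973 + S{\left(U,v{\left(24,-7 \right)} \right)}\right) - 162134 = \left(241973 + \frac{23}{-6356 + 23 \cdot 395}\right) - 162134 = \left(241973 + \frac{23}{-6356 + 9085}\right) - 162134 = \left(241973 + \frac{23}{2729}\right) - 162134 = \frac{660344340}{2729} - 162134 = \frac{217880654}{2729}$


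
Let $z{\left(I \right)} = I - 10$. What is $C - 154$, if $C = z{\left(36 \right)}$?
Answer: $-128$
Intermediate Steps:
$z{\left(I \right)} = -10 + I$
$C = 26$ ($C = -10 + 36 = 26$)
$C - 154 = 26 - 154 = -128$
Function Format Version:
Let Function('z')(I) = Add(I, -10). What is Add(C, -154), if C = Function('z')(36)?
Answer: -128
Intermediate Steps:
Function('z')(I) = Add(-10, I)
C = 26 (C = Add(-10, 36) = 26)
Add(C, -154) = Add(26, -154) = -128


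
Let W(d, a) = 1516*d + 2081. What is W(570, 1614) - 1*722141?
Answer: 144060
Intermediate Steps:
W(d, a) = 2081 + 1516*d
W(570, 1614) - 1*722141 = (2081 + 1516*570) - 1*722141 = (2081 + 864120) - 722141 = 866201 - 722141 = 144060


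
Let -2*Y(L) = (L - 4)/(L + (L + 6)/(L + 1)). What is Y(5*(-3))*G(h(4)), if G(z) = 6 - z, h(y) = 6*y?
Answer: 798/67 ≈ 11.910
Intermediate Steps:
Y(L) = -(-4 + L)/(2*(L + (6 + L)/(1 + L))) (Y(L) = -(L - 4)/(2*(L + (L + 6)/(L + 1))) = -(-4 + L)/(2*(L + (6 + L)/(1 + L))))
Y(5*(-3))*G(h(4)) = ((4 - (5*(-3))² + 3*(5*(-3)))/(2*(6 + (5*(-3))² + 2*(5*(-3)))))*(6 - 6*4) = ((4 - 1*(-15)² + 3*(-15))/(2*(6 + (-15)² + 2*(-15))))*(6 - 1*24) = ((4 - 1*225 - 45)/(2*(6 + 225 - 30)))*(6 - 24) = ((½)*(4 - 225 - 45)/201)*(-18) = ((½)*(1/201)*(-266))*(-18) = -133/201*(-18) = 798/67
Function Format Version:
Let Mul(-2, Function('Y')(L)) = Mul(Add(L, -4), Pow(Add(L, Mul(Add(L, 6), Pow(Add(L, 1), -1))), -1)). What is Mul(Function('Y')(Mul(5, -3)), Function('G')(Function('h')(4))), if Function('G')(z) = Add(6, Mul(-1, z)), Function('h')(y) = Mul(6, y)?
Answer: Rational(798, 67) ≈ 11.910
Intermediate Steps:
Function('Y')(L) = Mul(Rational(-1, 2), Pow(Add(L, Mul(Pow(Add(1, L), -1), Add(6, L))), -1), Add(-4, L)) (Function('Y')(L) = Mul(Rational(-1, 2), Mul(Add(L, -4), Pow(Add(L, Mul(Add(L, 6), Pow(Add(L, 1), -1))), -1))) = Mul(Rational(-1, 2), Mul(Add(-4, L), Pow(Add(L, Mul(Add(6, L), Pow(Add(1, L), -1))), -1))) = Mul(Rational(-1, 2), Mul(Add(-4, L), Pow(Add(L, Mul(Pow(Add(1, L), -1), Add(6, L))), -1))) = Mul(Rational(-1, 2), Mul(Pow(Add(L, Mul(Pow(Add(1, L), -1), Add(6, L))), -1), Add(-4, L))) = Mul(Rational(-1, 2), Pow(Add(L, Mul(Pow(Add(1, L), -1), Add(6, L))), -1), Add(-4, L)))
Mul(Function('Y')(Mul(5, -3)), Function('G')(Function('h')(4))) = Mul(Mul(Rational(1, 2), Pow(Add(6, Pow(Mul(5, -3), 2), Mul(2, Mul(5, -3))), -1), Add(4, Mul(-1, Pow(Mul(5, -3), 2)), Mul(3, Mul(5, -3)))), Add(6, Mul(-1, Mul(6, 4)))) = Mul(Mul(Rational(1, 2), Pow(Add(6, Pow(-15, 2), Mul(2, -15)), -1), Add(4, Mul(-1, Pow(-15, 2)), Mul(3, -15))), Add(6, Mul(-1, 24))) = Mul(Mul(Rational(1, 2), Pow(Add(6, 225, -30), -1), Add(4, Mul(-1, 225), -45)), Add(6, -24)) = Mul(Mul(Rational(1, 2), Pow(201, -1), Add(4, -225, -45)), -18) = Mul(Mul(Rational(1, 2), Rational(1, 201), -266), -18) = Mul(Rational(-133, 201), -18) = Rational(798, 67)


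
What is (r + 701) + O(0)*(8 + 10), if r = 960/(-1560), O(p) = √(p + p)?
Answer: 9105/13 ≈ 700.38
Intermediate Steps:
O(p) = √2*√p (O(p) = √(2*p) = √2*√p)
r = -8/13 (r = 960*(-1/1560) = -8/13 ≈ -0.61539)
(r + 701) + O(0)*(8 + 10) = (-8/13 + 701) + (√2*√0)*(8 + 10) = 9105/13 + (√2*0)*18 = 9105/13 + 0*18 = 9105/13 + 0 = 9105/13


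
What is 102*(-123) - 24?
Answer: -12570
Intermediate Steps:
102*(-123) - 24 = -12546 - 24 = -12570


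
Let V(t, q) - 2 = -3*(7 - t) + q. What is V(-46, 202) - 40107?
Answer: -40062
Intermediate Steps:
V(t, q) = -19 + q + 3*t (V(t, q) = 2 + (-3*(7 - t) + q) = 2 + ((-21 + 3*t) + q) = 2 + (-21 + q + 3*t) = -19 + q + 3*t)
V(-46, 202) - 40107 = (-19 + 202 + 3*(-46)) - 40107 = (-19 + 202 - 138) - 40107 = 45 - 40107 = -40062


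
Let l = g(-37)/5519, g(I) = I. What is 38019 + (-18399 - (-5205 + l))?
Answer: 137009212/5519 ≈ 24825.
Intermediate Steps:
l = -37/5519 ≈ -0.0067041
38019 + (-18399 - (-5205 + l)) = 38019 + (-18399 - (-5205 - 37/5519)) = 38019 + (-18399 - 1*(-28726432/5519)) = 38019 + (-18399 + 28726432/5519) = 38019 - 72817649/5519 = 137009212/5519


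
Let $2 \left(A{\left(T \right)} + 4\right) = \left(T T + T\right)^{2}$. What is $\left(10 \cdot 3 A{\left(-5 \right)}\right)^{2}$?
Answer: $34574400$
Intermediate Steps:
$A{\left(T \right)} = -4 + \frac{\left(T + T^{2}\right)^{2}}{2}$ ($A{\left(T \right)} = -4 + \frac{\left(T T + T\right)^{2}}{2} = -4 + \frac{\left(T^{2} + T\right)^{2}}{2} = -4 + \frac{\left(T + T^{2}\right)^{2}}{2}$)
$\left(10 \cdot 3 A{\left(-5 \right)}\right)^{2} = \left(10 \cdot 3 \left(-4 + \frac{\left(-5\right)^{2} \left(1 - 5\right)^{2}}{2}\right)\right)^{2} = \left(30 \left(-4 + \frac{1}{2} \cdot 25 \left(-4\right)^{2}\right)\right)^{2} = \left(30 \left(-4 + \frac{1}{2} \cdot 25 \cdot 16\right)\right)^{2} = \left(30 \left(-4 + 200\right)\right)^{2} = \left(30 \cdot 196\right)^{2} = 5880^{2} = 34574400$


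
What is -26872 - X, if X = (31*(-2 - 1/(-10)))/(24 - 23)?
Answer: -268131/10 ≈ -26813.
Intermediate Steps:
X = -589/10 (X = (31*(-2 - 1*(-⅒)))/1 = (31*(-2 + ⅒))*1 = (31*(-19/10))*1 = -589/10*1 = -589/10 ≈ -58.900)
-26872 - X = -26872 - 1*(-589/10) = -26872 + 589/10 = -268131/10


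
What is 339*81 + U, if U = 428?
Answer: 27887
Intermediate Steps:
339*81 + U = 339*81 + 428 = 27459 + 428 = 27887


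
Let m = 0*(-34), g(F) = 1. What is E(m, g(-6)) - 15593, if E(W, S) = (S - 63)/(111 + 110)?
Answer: -3446115/221 ≈ -15593.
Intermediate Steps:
m = 0
E(W, S) = -63/221 + S/221 (E(W, S) = (-63 + S)/221 = (-63 + S)*(1/221) = -63/221 + S/221)
E(m, g(-6)) - 15593 = (-63/221 + (1/221)*1) - 15593 = (-63/221 + 1/221) - 15593 = -62/221 - 15593 = -3446115/221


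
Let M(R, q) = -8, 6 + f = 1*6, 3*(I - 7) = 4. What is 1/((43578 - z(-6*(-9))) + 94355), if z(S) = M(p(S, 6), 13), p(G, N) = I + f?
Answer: 1/137941 ≈ 7.2495e-6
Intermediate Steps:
I = 25/3 (I = 7 + (1/3)*4 = 7 + 4/3 = 25/3 ≈ 8.3333)
f = 0 (f = -6 + 1*6 = -6 + 6 = 0)
p(G, N) = 25/3 (p(G, N) = 25/3 + 0 = 25/3)
z(S) = -8
1/((43578 - z(-6*(-9))) + 94355) = 1/((43578 - 1*(-8)) + 94355) = 1/((43578 + 8) + 94355) = 1/(43586 + 94355) = 1/137941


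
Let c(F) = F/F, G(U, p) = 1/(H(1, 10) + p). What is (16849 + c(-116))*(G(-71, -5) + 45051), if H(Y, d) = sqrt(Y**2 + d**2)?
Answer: 28846197425/38 + 8425*sqrt(101)/38 ≈ 7.5911e+8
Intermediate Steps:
G(U, p) = 1/(p + sqrt(101)) (G(U, p) = 1/(sqrt(1**2 + 10**2) + p) = 1/(sqrt(1 + 100) + p) = 1/(sqrt(101) + p) = 1/(p + sqrt(101)))
c(F) = 1
(16849 + c(-116))*(G(-71, -5) + 45051) = (16849 + 1)*(1/(-5 + sqrt(101)) + 45051) = 16850*(45051 + 1/(-5 + sqrt(101))) = 759109350 + 16850/(-5 + sqrt(101))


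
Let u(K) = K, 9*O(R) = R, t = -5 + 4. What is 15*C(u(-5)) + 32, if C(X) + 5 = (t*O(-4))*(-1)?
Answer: -149/3 ≈ -49.667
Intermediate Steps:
t = -1
O(R) = R/9
C(X) = -49/9 (C(X) = -5 - (-4)/9*(-1) = -5 - 1*(-4/9)*(-1) = -5 + (4/9)*(-1) = -5 - 4/9 = -49/9)
15*C(u(-5)) + 32 = 15*(-49/9) + 32 = -245/3 + 32 = -149/3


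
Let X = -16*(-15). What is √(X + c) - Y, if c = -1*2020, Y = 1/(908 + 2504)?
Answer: -1/3412 + 2*I*√445 ≈ -0.00029308 + 42.19*I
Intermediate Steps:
Y = 1/3412 ≈ 0.00029308
c = -2020
X = 240
√(X + c) - Y = √(240 - 2020) - 1*1/3412 = √(-1780) - 1/3412 = 2*I*√445 - 1/3412 = -1/3412 + 2*I*√445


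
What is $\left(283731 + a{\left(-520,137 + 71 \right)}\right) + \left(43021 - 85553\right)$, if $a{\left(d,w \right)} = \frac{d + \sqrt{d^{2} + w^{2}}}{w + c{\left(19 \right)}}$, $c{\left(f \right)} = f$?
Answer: $\frac{54751653}{227} + \frac{104 \sqrt{29}}{227} \approx 2.412 \cdot 10^{5}$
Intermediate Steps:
$a{\left(d,w \right)} = \frac{d + \sqrt{d^{2} + w^{2}}}{19 + w}$ ($a{\left(d,w \right)} = \frac{d + \sqrt{d^{2} + w^{2}}}{w + 19} = \frac{d + \sqrt{d^{2} + w^{2}}}{19 + w}$)
$\left(283731 + a{\left(-520,137 + 71 \right)}\right) + \left(43021 - 85553\right) = \left(283731 + \frac{-520 + \sqrt{\left(-520\right)^{2} + \left(137 + 71\right)^{2}}}{19 + \left(137 + 71\right)}\right) + \left(43021 - 85553\right) = \left(283731 + \frac{-520 + \sqrt{270400 + 208^{2}}}{19 + 208}\right) + \left(43021 - 85553\right) = \left(283731 + \frac{-520 + \sqrt{270400 + 43264}}{227}\right) - 42532 = \left(283731 + \frac{-520 + \sqrt{313664}}{227}\right) - 42532 = \left(283731 + \frac{-520 + 104 \sqrt{29}}{227}\right) - 42532 = \left(283731 - \left(\frac{520}{227} - \frac{104 \sqrt{29}}{227}\right)\right) - 42532 = \left(\frac{64406417}{227} + \frac{104 \sqrt{29}}{227}\right) - 42532 = \frac{54751653}{227} + \frac{104 \sqrt{29}}{227}$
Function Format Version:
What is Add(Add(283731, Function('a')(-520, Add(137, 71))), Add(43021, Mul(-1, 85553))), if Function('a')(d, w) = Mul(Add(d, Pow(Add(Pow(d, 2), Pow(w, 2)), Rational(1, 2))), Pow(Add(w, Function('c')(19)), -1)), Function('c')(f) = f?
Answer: Add(Rational(54751653, 227), Mul(Rational(104, 227), Pow(29, Rational(1, 2)))) ≈ 2.4120e+5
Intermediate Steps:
Function('a')(d, w) = Mul(Pow(Add(19, w), -1), Add(d, Pow(Add(Pow(d, 2), Pow(w, 2)), Rational(1, 2)))) (Function('a')(d, w) = Mul(Add(d, Pow(Add(Pow(d, 2), Pow(w, 2)), Rational(1, 2))), Pow(Add(w, 19), -1)) = Mul(Add(d, Pow(Add(Pow(d, 2), Pow(w, 2)), Rational(1, 2))), Pow(Add(19, w), -1)) = Mul(Pow(Add(19, w), -1), Add(d, Pow(Add(Pow(d, 2), Pow(w, 2)), Rational(1, 2)))))
Add(Add(283731, Function('a')(-520, Add(137, 71))), Add(43021, Mul(-1, 85553))) = Add(Add(283731, Mul(Pow(Add(19, Add(137, 71)), -1), Add(-520, Pow(Add(Pow(-520, 2), Pow(Add(137, 71), 2)), Rational(1, 2))))), Add(43021, Mul(-1, 85553))) = Add(Add(283731, Mul(Pow(Add(19, 208), -1), Add(-520, Pow(Add(270400, Pow(208, 2)), Rational(1, 2))))), Add(43021, -85553)) = Add(Add(283731, Mul(Pow(227, -1), Add(-520, Pow(Add(270400, 43264), Rational(1, 2))))), -42532) = Add(Add(283731, Mul(Rational(1, 227), Add(-520, Pow(313664, Rational(1, 2))))), -42532) = Add(Add(283731, Mul(Rational(1, 227), Add(-520, Mul(104, Pow(29, Rational(1, 2)))))), -42532) = Add(Add(283731, Add(Rational(-520, 227), Mul(Rational(104, 227), Pow(29, Rational(1, 2))))), -42532) = Add(Add(Rational(64406417, 227), Mul(Rational(104, 227), Pow(29, Rational(1, 2)))), -42532) = Add(Rational(54751653, 227), Mul(Rational(104, 227), Pow(29, Rational(1, 2))))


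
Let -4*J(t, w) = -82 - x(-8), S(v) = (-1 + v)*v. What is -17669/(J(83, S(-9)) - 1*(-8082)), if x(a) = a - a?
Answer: -35338/16205 ≈ -2.1807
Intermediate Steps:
x(a) = 0
S(v) = v*(-1 + v)
J(t, w) = 41/2 (J(t, w) = -(-82 - 1*0)/4 = -(-82 + 0)/4 = -¼*(-82) = 41/2)
-17669/(J(83, S(-9)) - 1*(-8082)) = -17669/(41/2 - 1*(-8082)) = -17669/(41/2 + 8082) = -17669/16205/2 = -17669*2/16205 = -35338/16205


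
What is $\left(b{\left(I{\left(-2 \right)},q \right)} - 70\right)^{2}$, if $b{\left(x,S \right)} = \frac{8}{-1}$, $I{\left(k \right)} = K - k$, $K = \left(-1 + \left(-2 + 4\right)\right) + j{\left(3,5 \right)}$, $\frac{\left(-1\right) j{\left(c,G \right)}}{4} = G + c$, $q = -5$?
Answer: $6084$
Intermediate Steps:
$j{\left(c,G \right)} = - 4 G - 4 c$ ($j{\left(c,G \right)} = - 4 \left(G + c\right) = - 4 G - 4 c$)
$K = -31$ ($K = \left(-1 + \left(-2 + 4\right)\right) - 32 = \left(-1 + 2\right) - 32 = 1 - 32 = -31$)
$I{\left(k \right)} = -31 - k$
$b{\left(x,S \right)} = -8$ ($b{\left(x,S \right)} = 8 \left(-1\right) = -8$)
$\left(b{\left(I{\left(-2 \right)},q \right)} - 70\right)^{2} = \left(-8 - 70\right)^{2} = \left(-78\right)^{2} = 6084$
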